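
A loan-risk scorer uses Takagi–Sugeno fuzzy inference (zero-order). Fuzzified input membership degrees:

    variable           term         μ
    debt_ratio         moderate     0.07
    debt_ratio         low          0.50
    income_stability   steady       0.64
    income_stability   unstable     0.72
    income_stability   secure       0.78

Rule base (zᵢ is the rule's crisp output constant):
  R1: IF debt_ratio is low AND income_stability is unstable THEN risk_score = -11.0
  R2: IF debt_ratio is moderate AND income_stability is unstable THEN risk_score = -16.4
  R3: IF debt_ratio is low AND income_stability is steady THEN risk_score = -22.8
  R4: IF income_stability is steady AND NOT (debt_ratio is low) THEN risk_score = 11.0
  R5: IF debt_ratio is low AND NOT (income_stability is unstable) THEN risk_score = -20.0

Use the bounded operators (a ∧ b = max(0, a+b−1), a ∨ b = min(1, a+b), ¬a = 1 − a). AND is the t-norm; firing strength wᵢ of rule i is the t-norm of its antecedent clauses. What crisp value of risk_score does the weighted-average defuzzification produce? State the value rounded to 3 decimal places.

-8.144

R1 (z=-11.0): low=0.50, unstable=0.72; AND[max(0, a+b−1)] → w = 0.22
R2 (z=-16.4): moderate=0.07, unstable=0.72; AND[max(0, a+b−1)] → w = 0.00
R3 (z=-22.8): low=0.50, steady=0.64; AND[max(0, a+b−1)] → w = 0.14
R4 (z=11.0): steady=0.64, ¬low=1−0.50=0.50; AND[max(0, a+b−1)] → w = 0.14
R5 (z=-20.0): low=0.50, ¬unstable=1−0.72=0.28; AND[max(0, a+b−1)] → w = 0.00
Weighted average = (0.22·-11.0 + 0.00·-16.4 + 0.14·-22.8 + 0.14·11.0 + 0.00·-20.0) / (0.22 + 0.00 + 0.14 + 0.14 + 0.00)
  = -4.0720 / 0.5000 = -8.144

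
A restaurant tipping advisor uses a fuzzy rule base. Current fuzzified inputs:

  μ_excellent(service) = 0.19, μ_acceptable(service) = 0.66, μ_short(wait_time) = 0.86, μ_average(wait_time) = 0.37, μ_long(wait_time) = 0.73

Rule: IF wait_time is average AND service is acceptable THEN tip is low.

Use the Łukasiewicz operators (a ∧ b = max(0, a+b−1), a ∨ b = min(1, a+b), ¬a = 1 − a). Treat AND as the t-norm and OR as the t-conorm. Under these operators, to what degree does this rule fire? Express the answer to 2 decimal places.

0.03

firing strength: average=0.37, acceptable=0.66; AND[max(0, a+b−1)] → w = 0.03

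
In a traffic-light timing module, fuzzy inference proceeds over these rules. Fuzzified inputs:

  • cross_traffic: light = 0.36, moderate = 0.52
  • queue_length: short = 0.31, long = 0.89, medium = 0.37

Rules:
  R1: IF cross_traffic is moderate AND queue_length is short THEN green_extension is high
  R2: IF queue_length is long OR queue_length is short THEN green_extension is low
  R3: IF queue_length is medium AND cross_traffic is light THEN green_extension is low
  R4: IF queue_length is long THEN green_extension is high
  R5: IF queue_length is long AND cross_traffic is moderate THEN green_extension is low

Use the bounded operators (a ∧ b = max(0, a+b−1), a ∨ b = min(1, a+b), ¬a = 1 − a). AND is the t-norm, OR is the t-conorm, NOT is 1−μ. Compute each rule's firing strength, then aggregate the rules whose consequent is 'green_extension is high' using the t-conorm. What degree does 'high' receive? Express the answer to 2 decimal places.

0.89

R1: moderate=0.52, short=0.31; AND[max(0, a+b−1)] → w = 0.00
R2: long=0.89, short=0.31; OR[min(1, a+b)] → w = 1.00
R3: medium=0.37, light=0.36; AND[max(0, a+b−1)] → w = 0.00
R4: long=0.89 → w = 0.89
R5: long=0.89, moderate=0.52; AND[max(0, a+b−1)] → w = 0.41
Rules with consequent 'high': {R1, R4} → strengths 0.00, 0.89
Aggregate via t-conorm [min(1, a+b)]: 0.89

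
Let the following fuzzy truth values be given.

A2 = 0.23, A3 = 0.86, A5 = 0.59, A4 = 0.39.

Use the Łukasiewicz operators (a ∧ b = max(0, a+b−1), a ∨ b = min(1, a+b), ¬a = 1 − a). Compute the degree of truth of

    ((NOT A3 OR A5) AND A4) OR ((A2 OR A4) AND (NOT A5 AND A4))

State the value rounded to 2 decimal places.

0.12

NOT A3 = 1 − 0.86 = 0.14
NOT A3 OR A5 = min(1, a+b) on (0.14, 0.59) = 0.73
(NOT A3 OR A5) AND A4 = max(0, a+b−1) on (0.73, 0.39) = 0.12
A2 OR A4 = min(1, a+b) on (0.23, 0.39) = 0.62
NOT A5 = 1 − 0.59 = 0.41
NOT A5 AND A4 = max(0, a+b−1) on (0.41, 0.39) = 0.00
(A2 OR A4) AND (NOT A5 AND A4) = max(0, a+b−1) on (0.62, 0.00) = 0.00
((NOT A3 OR A5) AND A4) OR ((A2 OR A4) AND (NOT A5 AND A4)) = min(1, a+b) on (0.12, 0.00) = 0.12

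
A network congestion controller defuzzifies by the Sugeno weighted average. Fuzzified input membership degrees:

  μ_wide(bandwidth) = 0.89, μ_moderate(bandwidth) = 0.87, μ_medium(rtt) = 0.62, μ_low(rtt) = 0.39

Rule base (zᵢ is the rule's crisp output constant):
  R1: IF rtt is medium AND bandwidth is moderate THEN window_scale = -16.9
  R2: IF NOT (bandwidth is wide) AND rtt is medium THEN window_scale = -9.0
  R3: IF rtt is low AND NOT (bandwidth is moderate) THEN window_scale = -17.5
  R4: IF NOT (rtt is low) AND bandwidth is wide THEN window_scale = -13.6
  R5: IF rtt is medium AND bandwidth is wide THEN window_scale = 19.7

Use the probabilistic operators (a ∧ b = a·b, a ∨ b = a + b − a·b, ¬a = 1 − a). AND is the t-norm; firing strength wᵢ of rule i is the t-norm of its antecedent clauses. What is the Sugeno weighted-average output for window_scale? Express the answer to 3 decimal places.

R1 (z=-16.9): medium=0.62, moderate=0.87; AND[a·b] → w = 0.5394
R2 (z=-9.0): ¬wide=1−0.89=0.11, medium=0.62; AND[a·b] → w = 0.0682
R3 (z=-17.5): low=0.39, ¬moderate=1−0.87=0.13; AND[a·b] → w = 0.0507
R4 (z=-13.6): ¬low=1−0.39=0.61, wide=0.89; AND[a·b] → w = 0.5429
R5 (z=19.7): medium=0.62, wide=0.89; AND[a·b] → w = 0.5518
Weighted average = (0.5394·-16.9 + 0.0682·-9.0 + 0.0507·-17.5 + 0.5429·-13.6 + 0.5518·19.7) / (0.5394 + 0.0682 + 0.0507 + 0.5429 + 0.5518)
  = -7.1299 / 1.7530 = -4.067

-4.067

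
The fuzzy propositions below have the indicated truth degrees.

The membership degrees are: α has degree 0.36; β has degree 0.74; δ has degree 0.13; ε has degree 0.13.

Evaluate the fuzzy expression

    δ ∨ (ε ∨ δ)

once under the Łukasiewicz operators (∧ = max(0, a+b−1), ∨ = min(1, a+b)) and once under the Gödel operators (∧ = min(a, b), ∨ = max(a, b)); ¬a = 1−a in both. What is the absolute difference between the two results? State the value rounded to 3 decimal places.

0.260

Under Łukasiewicz:
  ε ∨ δ = min(1, a+b) on (0.13, 0.13) = 0.26
  δ ∨ (ε ∨ δ) = min(1, a+b) on (0.13, 0.26) = 0.39
  → value = 0.3900
Under Gödel:
  ε ∨ δ = max(a, b) on (0.13, 0.13) = 0.13
  δ ∨ (ε ∨ δ) = max(a, b) on (0.13, 0.13) = 0.13
  → value = 0.1300
|0.3900 − 0.1300| = 0.260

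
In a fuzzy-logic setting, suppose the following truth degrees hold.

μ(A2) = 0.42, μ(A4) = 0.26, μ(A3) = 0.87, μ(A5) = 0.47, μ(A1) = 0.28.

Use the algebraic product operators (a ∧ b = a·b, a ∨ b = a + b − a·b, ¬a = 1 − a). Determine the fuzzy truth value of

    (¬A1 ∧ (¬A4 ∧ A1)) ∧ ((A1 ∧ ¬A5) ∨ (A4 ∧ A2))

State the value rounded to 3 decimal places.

¬A1 = 1 − 0.2800 = 0.7200
¬A4 = 1 − 0.2600 = 0.7400
¬A4 ∧ A1 = a·b on (0.7400, 0.2800) = 0.2072
¬A1 ∧ (¬A4 ∧ A1) = a·b on (0.7200, 0.2072) = 0.1492
¬A5 = 1 − 0.4700 = 0.5300
A1 ∧ ¬A5 = a·b on (0.2800, 0.5300) = 0.1484
A4 ∧ A2 = a·b on (0.2600, 0.4200) = 0.1092
(A1 ∧ ¬A5) ∨ (A4 ∧ A2) = a + b − a·b on (0.1484, 0.1092) = 0.2414
(¬A1 ∧ (¬A4 ∧ A1)) ∧ ((A1 ∧ ¬A5) ∨ (A4 ∧ A2)) = a·b on (0.1492, 0.2414) = 0.0360

0.036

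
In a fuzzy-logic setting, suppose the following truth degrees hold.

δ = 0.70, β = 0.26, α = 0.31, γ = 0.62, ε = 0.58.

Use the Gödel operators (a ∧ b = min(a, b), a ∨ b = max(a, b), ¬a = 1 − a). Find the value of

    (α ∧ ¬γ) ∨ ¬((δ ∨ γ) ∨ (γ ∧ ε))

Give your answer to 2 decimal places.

0.31

¬γ = 1 − 0.62 = 0.38
α ∧ ¬γ = min(a, b) on (0.31, 0.38) = 0.31
δ ∨ γ = max(a, b) on (0.70, 0.62) = 0.70
γ ∧ ε = min(a, b) on (0.62, 0.58) = 0.58
(δ ∨ γ) ∨ (γ ∧ ε) = max(a, b) on (0.70, 0.58) = 0.70
¬((δ ∨ γ) ∨ (γ ∧ ε)) = 1 − 0.70 = 0.30
(α ∧ ¬γ) ∨ ¬((δ ∨ γ) ∨ (γ ∧ ε)) = max(a, b) on (0.31, 0.30) = 0.31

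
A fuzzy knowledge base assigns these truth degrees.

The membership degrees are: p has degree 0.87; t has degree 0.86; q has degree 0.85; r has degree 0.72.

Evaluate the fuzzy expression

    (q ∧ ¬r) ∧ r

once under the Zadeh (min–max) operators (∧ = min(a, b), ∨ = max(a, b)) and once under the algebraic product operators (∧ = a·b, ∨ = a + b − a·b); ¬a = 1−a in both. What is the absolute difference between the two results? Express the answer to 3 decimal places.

Under Zadeh (min–max):
  ¬r = 1 − 0.72 = 0.28
  q ∧ ¬r = min(a, b) on (0.85, 0.28) = 0.28
  (q ∧ ¬r) ∧ r = min(a, b) on (0.28, 0.72) = 0.28
  → value = 0.2800
Under algebraic product:
  ¬r = 1 − 0.7200 = 0.2800
  q ∧ ¬r = a·b on (0.8500, 0.2800) = 0.2380
  (q ∧ ¬r) ∧ r = a·b on (0.2380, 0.7200) = 0.1714
  → value = 0.1714
|0.2800 − 0.1714| = 0.109

0.109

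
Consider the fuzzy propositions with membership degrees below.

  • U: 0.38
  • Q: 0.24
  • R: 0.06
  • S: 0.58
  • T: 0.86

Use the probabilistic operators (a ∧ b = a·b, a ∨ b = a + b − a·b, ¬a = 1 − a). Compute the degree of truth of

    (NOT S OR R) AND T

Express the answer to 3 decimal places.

0.391

NOT S = 1 − 0.5800 = 0.4200
NOT S OR R = a + b − a·b on (0.4200, 0.0600) = 0.4548
(NOT S OR R) AND T = a·b on (0.4548, 0.8600) = 0.3911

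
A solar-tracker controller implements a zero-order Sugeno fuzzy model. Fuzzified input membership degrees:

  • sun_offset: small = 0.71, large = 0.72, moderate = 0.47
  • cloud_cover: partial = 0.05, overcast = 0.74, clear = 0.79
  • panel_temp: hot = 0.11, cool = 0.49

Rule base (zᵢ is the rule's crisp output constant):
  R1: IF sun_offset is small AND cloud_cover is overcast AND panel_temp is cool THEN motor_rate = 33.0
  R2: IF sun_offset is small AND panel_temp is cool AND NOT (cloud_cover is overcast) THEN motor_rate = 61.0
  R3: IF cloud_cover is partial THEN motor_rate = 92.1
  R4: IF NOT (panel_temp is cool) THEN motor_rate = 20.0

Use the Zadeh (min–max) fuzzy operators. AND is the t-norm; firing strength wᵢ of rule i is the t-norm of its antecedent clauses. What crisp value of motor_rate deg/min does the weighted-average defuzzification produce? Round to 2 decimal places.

35.75

R1 (z=33.0): small=0.71, overcast=0.74, cool=0.49; AND[min(a, b)] → w = 0.49
R2 (z=61.0): small=0.71, cool=0.49, ¬overcast=1−0.74=0.26; AND[min(a, b)] → w = 0.26
R3 (z=92.1): partial=0.05 → w = 0.05
R4 (z=20.0): ¬cool=1−0.49=0.51 → w = 0.51
Weighted average = (0.49·33.0 + 0.26·61.0 + 0.05·92.1 + 0.51·20.0) / (0.49 + 0.26 + 0.05 + 0.51)
  = 46.8350 / 1.3100 = 35.75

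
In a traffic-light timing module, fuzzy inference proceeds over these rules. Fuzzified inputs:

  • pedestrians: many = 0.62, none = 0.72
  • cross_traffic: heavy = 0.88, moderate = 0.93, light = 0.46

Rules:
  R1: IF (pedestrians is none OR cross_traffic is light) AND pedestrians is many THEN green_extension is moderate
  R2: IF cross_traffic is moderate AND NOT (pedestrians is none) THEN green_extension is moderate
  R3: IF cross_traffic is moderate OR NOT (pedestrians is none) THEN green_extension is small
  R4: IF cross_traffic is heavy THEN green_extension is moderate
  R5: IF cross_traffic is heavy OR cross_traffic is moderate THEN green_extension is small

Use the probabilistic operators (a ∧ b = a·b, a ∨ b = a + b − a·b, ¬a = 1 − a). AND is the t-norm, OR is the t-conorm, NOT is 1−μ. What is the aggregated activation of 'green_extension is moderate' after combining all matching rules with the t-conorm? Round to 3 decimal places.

R1: (none=0.72 OR light=0.46) = 0.8488; AND[a·b] with many=0.62 → w = 0.5263
R2: moderate=0.93, ¬none=1−0.72=0.28; AND[a·b] → w = 0.2604
R3: moderate=0.93, ¬none=1−0.72=0.28; OR[a + b − a·b] → w = 0.9496
R4: heavy=0.88 → w = 0.8800
R5: heavy=0.88, moderate=0.93; OR[a + b − a·b] → w = 0.9916
Rules with consequent 'moderate': {R1, R2, R4} → strengths 0.5263, 0.2604, 0.8800
Aggregate via t-conorm [a + b − a·b]: 0.9580

0.958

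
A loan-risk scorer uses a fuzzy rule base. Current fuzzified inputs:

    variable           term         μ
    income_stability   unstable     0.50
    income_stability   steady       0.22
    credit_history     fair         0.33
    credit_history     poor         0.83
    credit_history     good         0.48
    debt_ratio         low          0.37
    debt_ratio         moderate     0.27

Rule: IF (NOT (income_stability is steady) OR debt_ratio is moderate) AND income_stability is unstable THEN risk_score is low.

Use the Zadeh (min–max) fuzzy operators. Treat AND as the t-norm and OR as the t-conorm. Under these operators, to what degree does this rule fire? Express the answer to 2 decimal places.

firing strength: (¬steady=1−0.22=0.78 OR moderate=0.27) = 0.78; AND[min(a, b)] with unstable=0.50 → w = 0.50

0.50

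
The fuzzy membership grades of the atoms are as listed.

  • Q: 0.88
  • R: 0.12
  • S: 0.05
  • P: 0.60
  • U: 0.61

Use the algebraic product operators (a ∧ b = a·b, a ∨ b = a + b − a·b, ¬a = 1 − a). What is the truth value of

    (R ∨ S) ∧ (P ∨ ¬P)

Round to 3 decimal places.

R ∨ S = a + b − a·b on (0.1200, 0.0500) = 0.1640
¬P = 1 − 0.6000 = 0.4000
P ∨ ¬P = a + b − a·b on (0.6000, 0.4000) = 0.7600
(R ∨ S) ∧ (P ∨ ¬P) = a·b on (0.1640, 0.7600) = 0.1246

0.125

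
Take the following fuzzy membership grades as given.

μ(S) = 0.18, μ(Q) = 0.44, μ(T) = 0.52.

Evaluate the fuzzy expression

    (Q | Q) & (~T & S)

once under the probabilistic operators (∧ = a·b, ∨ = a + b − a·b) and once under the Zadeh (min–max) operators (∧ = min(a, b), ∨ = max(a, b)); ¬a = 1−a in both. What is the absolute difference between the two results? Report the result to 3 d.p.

0.121

Under probabilistic:
  Q | Q = a + b − a·b on (0.4400, 0.4400) = 0.6864
  ~T = 1 − 0.5200 = 0.4800
  ~T & S = a·b on (0.4800, 0.1800) = 0.0864
  (Q | Q) & (~T & S) = a·b on (0.6864, 0.0864) = 0.0593
  → value = 0.0593
Under Zadeh (min–max):
  Q | Q = max(a, b) on (0.44, 0.44) = 0.44
  ~T = 1 − 0.52 = 0.48
  ~T & S = min(a, b) on (0.48, 0.18) = 0.18
  (Q | Q) & (~T & S) = min(a, b) on (0.44, 0.18) = 0.18
  → value = 0.1800
|0.0593 − 0.1800| = 0.121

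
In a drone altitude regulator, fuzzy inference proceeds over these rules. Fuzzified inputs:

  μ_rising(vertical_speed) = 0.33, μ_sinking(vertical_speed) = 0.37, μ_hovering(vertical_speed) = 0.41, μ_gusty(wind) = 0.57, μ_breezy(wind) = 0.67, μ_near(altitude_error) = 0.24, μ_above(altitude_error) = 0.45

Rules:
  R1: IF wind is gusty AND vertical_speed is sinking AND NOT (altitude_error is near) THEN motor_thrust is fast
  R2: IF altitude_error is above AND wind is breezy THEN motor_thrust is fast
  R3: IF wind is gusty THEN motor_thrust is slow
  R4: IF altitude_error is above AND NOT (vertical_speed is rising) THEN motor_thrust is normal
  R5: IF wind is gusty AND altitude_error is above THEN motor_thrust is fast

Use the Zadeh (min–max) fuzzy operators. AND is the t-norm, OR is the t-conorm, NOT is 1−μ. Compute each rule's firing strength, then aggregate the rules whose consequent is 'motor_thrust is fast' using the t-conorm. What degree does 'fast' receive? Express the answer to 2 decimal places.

0.45

R1: gusty=0.57, sinking=0.37, ¬near=1−0.24=0.76; AND[min(a, b)] → w = 0.37
R2: above=0.45, breezy=0.67; AND[min(a, b)] → w = 0.45
R3: gusty=0.57 → w = 0.57
R4: above=0.45, ¬rising=1−0.33=0.67; AND[min(a, b)] → w = 0.45
R5: gusty=0.57, above=0.45; AND[min(a, b)] → w = 0.45
Rules with consequent 'fast': {R1, R2, R5} → strengths 0.37, 0.45, 0.45
Aggregate via t-conorm [max(a, b)]: 0.45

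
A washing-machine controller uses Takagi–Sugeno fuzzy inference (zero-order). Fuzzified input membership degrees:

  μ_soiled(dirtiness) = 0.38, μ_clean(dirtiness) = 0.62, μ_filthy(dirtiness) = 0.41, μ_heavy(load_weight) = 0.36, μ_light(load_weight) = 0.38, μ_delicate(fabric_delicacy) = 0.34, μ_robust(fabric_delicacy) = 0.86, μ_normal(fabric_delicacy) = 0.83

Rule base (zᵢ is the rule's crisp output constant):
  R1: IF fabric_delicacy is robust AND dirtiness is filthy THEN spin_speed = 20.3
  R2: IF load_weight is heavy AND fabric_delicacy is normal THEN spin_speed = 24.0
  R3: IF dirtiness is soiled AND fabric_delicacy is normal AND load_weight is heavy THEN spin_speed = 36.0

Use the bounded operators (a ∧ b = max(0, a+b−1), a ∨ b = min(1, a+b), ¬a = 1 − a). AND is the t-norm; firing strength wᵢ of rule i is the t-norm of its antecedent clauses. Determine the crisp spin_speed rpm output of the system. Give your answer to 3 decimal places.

21.828

R1 (z=20.3): robust=0.86, filthy=0.41; AND[max(0, a+b−1)] → w = 0.27
R2 (z=24.0): heavy=0.36, normal=0.83; AND[max(0, a+b−1)] → w = 0.19
R3 (z=36.0): soiled=0.38, normal=0.83, heavy=0.36; AND[max(0, a+b−1)] → w = 0.00
Weighted average = (0.27·20.3 + 0.19·24.0 + 0.00·36.0) / (0.27 + 0.19 + 0.00)
  = 10.0410 / 0.4600 = 21.828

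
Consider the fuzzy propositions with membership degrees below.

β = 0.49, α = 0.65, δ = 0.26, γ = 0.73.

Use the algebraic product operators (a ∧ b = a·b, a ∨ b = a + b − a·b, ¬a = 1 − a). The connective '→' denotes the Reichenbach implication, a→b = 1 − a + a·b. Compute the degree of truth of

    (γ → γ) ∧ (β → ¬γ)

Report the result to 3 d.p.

0.516

γ → γ  [Reichenbach: 1 − a + a·b] with a=0.7300, b=0.7300 → 0.8029
¬γ = 1 − 0.7300 = 0.2700
β → ¬γ  [Reichenbach: 1 − a + a·b] with a=0.4900, b=0.2700 → 0.6423
(γ → γ) ∧ (β → ¬γ) = a·b on (0.8029, 0.6423) = 0.5157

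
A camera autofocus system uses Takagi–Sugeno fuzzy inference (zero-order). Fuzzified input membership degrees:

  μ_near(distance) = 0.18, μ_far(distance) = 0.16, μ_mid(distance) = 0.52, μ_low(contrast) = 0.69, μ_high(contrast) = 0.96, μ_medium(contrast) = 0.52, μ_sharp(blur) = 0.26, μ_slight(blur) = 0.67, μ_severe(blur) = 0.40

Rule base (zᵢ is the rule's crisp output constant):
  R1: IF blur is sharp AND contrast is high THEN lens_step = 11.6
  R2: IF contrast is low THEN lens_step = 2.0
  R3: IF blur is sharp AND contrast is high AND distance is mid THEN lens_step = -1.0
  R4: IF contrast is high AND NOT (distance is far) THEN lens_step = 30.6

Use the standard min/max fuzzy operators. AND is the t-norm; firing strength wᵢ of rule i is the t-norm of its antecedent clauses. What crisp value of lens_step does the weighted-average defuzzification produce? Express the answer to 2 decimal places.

R1 (z=11.6): sharp=0.26, high=0.96; AND[min(a, b)] → w = 0.26
R2 (z=2.0): low=0.69 → w = 0.69
R3 (z=-1.0): sharp=0.26, high=0.96, mid=0.52; AND[min(a, b)] → w = 0.26
R4 (z=30.6): high=0.96, ¬far=1−0.16=0.84; AND[min(a, b)] → w = 0.84
Weighted average = (0.26·11.6 + 0.69·2.0 + 0.26·-1.0 + 0.84·30.6) / (0.26 + 0.69 + 0.26 + 0.84)
  = 29.8400 / 2.0500 = 14.56

14.56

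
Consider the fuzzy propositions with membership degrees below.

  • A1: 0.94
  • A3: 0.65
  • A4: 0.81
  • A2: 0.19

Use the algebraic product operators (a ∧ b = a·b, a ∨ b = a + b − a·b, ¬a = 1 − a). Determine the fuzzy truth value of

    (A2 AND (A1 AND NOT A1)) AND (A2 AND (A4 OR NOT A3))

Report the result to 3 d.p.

NOT A1 = 1 − 0.9400 = 0.0600
A1 AND NOT A1 = a·b on (0.9400, 0.0600) = 0.0564
A2 AND (A1 AND NOT A1) = a·b on (0.1900, 0.0564) = 0.0107
NOT A3 = 1 − 0.6500 = 0.3500
A4 OR NOT A3 = a + b − a·b on (0.8100, 0.3500) = 0.8765
A2 AND (A4 OR NOT A3) = a·b on (0.1900, 0.8765) = 0.1665
(A2 AND (A1 AND NOT A1)) AND (A2 AND (A4 OR NOT A3)) = a·b on (0.0107, 0.1665) = 0.0018

0.002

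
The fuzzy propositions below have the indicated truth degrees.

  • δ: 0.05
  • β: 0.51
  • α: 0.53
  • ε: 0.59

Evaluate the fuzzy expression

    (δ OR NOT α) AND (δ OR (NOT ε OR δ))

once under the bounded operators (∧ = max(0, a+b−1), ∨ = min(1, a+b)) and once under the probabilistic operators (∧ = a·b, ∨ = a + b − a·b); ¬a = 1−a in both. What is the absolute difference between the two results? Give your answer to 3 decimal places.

Under bounded:
  NOT α = 1 − 0.53 = 0.47
  δ OR NOT α = min(1, a+b) on (0.05, 0.47) = 0.52
  NOT ε = 1 − 0.59 = 0.41
  NOT ε OR δ = min(1, a+b) on (0.41, 0.05) = 0.46
  δ OR (NOT ε OR δ) = min(1, a+b) on (0.05, 0.46) = 0.51
  (δ OR NOT α) AND (δ OR (NOT ε OR δ)) = max(0, a+b−1) on (0.52, 0.51) = 0.03
  → value = 0.0300
Under probabilistic:
  NOT α = 1 − 0.5300 = 0.4700
  δ OR NOT α = a + b − a·b on (0.0500, 0.4700) = 0.4965
  NOT ε = 1 − 0.5900 = 0.4100
  NOT ε OR δ = a + b − a·b on (0.4100, 0.0500) = 0.4395
  δ OR (NOT ε OR δ) = a + b − a·b on (0.0500, 0.4395) = 0.4675
  (δ OR NOT α) AND (δ OR (NOT ε OR δ)) = a·b on (0.4965, 0.4675) = 0.2321
  → value = 0.2321
|0.0300 − 0.2321| = 0.202

0.202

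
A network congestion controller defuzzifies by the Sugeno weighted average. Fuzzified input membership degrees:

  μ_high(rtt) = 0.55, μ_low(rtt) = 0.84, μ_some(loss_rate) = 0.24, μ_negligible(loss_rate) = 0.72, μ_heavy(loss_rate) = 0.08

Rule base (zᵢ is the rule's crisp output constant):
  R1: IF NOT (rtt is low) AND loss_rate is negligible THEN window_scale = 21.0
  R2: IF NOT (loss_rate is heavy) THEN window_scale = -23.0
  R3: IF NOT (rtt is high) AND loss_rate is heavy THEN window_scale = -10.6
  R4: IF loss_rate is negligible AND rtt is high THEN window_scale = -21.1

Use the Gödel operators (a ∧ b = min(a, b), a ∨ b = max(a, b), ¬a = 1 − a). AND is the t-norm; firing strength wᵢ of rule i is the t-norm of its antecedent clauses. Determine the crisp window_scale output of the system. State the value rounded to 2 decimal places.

-17.69

R1 (z=21.0): ¬low=1−0.84=0.16, negligible=0.72; AND[min(a, b)] → w = 0.16
R2 (z=-23.0): ¬heavy=1−0.08=0.92 → w = 0.92
R3 (z=-10.6): ¬high=1−0.55=0.45, heavy=0.08; AND[min(a, b)] → w = 0.08
R4 (z=-21.1): negligible=0.72, high=0.55; AND[min(a, b)] → w = 0.55
Weighted average = (0.16·21.0 + 0.92·-23.0 + 0.08·-10.6 + 0.55·-21.1) / (0.16 + 0.92 + 0.08 + 0.55)
  = -30.2530 / 1.7100 = -17.69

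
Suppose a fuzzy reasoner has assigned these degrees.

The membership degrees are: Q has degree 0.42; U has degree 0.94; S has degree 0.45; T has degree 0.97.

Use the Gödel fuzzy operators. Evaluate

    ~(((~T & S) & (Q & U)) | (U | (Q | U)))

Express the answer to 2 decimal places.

0.06

~T = 1 − 0.97 = 0.03
~T & S = min(a, b) on (0.03, 0.45) = 0.03
Q & U = min(a, b) on (0.42, 0.94) = 0.42
(~T & S) & (Q & U) = min(a, b) on (0.03, 0.42) = 0.03
Q | U = max(a, b) on (0.42, 0.94) = 0.94
U | (Q | U) = max(a, b) on (0.94, 0.94) = 0.94
((~T & S) & (Q & U)) | (U | (Q | U)) = max(a, b) on (0.03, 0.94) = 0.94
~(((~T & S) & (Q & U)) | (U | (Q | U))) = 1 − 0.94 = 0.06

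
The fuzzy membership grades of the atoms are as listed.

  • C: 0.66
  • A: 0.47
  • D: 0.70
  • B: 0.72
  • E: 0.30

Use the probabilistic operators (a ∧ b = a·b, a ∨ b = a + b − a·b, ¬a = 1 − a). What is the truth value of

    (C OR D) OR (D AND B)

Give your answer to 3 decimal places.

C OR D = a + b − a·b on (0.6600, 0.7000) = 0.8980
D AND B = a·b on (0.7000, 0.7200) = 0.5040
(C OR D) OR (D AND B) = a + b − a·b on (0.8980, 0.5040) = 0.9494

0.949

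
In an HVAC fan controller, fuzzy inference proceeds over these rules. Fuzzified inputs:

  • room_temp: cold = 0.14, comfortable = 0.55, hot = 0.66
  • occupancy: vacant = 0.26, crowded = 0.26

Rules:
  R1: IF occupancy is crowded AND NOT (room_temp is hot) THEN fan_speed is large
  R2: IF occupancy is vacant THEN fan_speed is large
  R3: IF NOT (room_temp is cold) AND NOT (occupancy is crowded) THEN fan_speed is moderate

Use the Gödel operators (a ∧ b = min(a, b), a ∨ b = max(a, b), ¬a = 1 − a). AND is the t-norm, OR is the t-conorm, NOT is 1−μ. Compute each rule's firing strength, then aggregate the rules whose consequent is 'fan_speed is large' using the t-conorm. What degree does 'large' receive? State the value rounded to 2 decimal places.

0.26

R1: crowded=0.26, ¬hot=1−0.66=0.34; AND[min(a, b)] → w = 0.26
R2: vacant=0.26 → w = 0.26
R3: ¬cold=1−0.14=0.86, ¬crowded=1−0.26=0.74; AND[min(a, b)] → w = 0.74
Rules with consequent 'large': {R1, R2} → strengths 0.26, 0.26
Aggregate via t-conorm [max(a, b)]: 0.26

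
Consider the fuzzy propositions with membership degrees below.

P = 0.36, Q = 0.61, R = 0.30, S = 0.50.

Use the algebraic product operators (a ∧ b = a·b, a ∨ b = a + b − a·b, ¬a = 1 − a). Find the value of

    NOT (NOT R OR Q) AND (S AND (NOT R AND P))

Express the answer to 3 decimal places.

0.015

NOT R = 1 − 0.3000 = 0.7000
NOT R OR Q = a + b − a·b on (0.7000, 0.6100) = 0.8830
NOT (NOT R OR Q) = 1 − 0.8830 = 0.1170
NOT R = 1 − 0.3000 = 0.7000
NOT R AND P = a·b on (0.7000, 0.3600) = 0.2520
S AND (NOT R AND P) = a·b on (0.5000, 0.2520) = 0.1260
NOT (NOT R OR Q) AND (S AND (NOT R AND P)) = a·b on (0.1170, 0.1260) = 0.0147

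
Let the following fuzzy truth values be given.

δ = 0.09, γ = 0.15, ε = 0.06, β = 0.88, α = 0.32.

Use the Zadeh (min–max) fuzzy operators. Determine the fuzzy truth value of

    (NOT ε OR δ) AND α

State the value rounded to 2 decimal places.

NOT ε = 1 − 0.06 = 0.94
NOT ε OR δ = max(a, b) on (0.94, 0.09) = 0.94
(NOT ε OR δ) AND α = min(a, b) on (0.94, 0.32) = 0.32

0.32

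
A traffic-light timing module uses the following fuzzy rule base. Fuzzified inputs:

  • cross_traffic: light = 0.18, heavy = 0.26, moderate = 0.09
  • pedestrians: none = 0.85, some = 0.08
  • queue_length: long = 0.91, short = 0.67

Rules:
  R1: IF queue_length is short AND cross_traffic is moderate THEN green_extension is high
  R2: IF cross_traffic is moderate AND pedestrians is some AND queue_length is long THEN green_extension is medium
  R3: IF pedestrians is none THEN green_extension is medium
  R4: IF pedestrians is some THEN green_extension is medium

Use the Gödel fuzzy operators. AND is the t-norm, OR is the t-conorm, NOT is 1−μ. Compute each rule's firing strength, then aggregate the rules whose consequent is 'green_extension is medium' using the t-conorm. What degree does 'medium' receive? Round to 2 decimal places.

0.85

R1: short=0.67, moderate=0.09; AND[min(a, b)] → w = 0.09
R2: moderate=0.09, some=0.08, long=0.91; AND[min(a, b)] → w = 0.08
R3: none=0.85 → w = 0.85
R4: some=0.08 → w = 0.08
Rules with consequent 'medium': {R2, R3, R4} → strengths 0.08, 0.85, 0.08
Aggregate via t-conorm [max(a, b)]: 0.85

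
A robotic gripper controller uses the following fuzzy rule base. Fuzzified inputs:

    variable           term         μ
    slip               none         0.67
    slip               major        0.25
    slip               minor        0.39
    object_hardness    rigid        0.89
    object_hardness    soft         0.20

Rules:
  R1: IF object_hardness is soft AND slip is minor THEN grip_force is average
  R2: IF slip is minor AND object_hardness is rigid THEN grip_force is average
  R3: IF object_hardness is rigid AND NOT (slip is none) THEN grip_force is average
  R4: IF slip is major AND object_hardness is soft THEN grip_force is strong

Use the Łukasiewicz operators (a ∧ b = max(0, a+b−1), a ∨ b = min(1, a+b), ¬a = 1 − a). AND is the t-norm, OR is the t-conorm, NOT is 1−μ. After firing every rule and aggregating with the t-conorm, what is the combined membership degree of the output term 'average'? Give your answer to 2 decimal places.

R1: soft=0.20, minor=0.39; AND[max(0, a+b−1)] → w = 0.00
R2: minor=0.39, rigid=0.89; AND[max(0, a+b−1)] → w = 0.28
R3: rigid=0.89, ¬none=1−0.67=0.33; AND[max(0, a+b−1)] → w = 0.22
R4: major=0.25, soft=0.20; AND[max(0, a+b−1)] → w = 0.00
Rules with consequent 'average': {R1, R2, R3} → strengths 0.00, 0.28, 0.22
Aggregate via t-conorm [min(1, a+b)]: 0.50

0.50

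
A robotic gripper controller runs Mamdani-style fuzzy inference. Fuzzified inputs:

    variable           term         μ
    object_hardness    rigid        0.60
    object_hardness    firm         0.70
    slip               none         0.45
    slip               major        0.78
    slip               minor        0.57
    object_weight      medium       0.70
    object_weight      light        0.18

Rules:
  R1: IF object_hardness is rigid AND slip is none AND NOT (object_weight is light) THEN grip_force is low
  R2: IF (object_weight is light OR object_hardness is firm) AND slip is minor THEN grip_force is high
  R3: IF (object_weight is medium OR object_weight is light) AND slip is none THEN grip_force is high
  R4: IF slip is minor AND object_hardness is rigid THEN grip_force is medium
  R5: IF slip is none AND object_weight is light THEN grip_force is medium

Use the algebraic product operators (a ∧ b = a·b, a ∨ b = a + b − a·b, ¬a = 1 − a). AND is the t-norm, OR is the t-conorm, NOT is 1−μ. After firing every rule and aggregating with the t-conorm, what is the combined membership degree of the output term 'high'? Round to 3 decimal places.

R1: rigid=0.60, none=0.45, ¬light=1−0.18=0.82; AND[a·b] → w = 0.2214
R2: (light=0.18 OR firm=0.70) = 0.7540; AND[a·b] with minor=0.57 → w = 0.4298
R3: (medium=0.70 OR light=0.18) = 0.7540; AND[a·b] with none=0.45 → w = 0.3393
R4: minor=0.57, rigid=0.60; AND[a·b] → w = 0.3420
R5: none=0.45, light=0.18; AND[a·b] → w = 0.0810
Rules with consequent 'high': {R2, R3} → strengths 0.4298, 0.3393
Aggregate via t-conorm [a + b − a·b]: 0.6233

0.623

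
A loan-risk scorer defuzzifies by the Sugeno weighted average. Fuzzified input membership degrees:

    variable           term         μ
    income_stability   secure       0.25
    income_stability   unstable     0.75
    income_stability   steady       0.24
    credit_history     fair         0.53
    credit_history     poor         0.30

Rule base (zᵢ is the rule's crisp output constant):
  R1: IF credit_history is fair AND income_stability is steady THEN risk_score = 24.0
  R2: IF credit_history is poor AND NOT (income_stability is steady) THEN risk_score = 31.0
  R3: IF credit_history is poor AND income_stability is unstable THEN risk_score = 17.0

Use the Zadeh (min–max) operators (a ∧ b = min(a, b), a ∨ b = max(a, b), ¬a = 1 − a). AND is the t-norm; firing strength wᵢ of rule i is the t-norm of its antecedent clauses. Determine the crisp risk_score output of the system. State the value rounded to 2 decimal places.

R1 (z=24.0): fair=0.53, steady=0.24; AND[min(a, b)] → w = 0.24
R2 (z=31.0): poor=0.30, ¬steady=1−0.24=0.76; AND[min(a, b)] → w = 0.30
R3 (z=17.0): poor=0.30, unstable=0.75; AND[min(a, b)] → w = 0.30
Weighted average = (0.24·24.0 + 0.30·31.0 + 0.30·17.0) / (0.24 + 0.30 + 0.30)
  = 20.1600 / 0.8400 = 24.00

24.00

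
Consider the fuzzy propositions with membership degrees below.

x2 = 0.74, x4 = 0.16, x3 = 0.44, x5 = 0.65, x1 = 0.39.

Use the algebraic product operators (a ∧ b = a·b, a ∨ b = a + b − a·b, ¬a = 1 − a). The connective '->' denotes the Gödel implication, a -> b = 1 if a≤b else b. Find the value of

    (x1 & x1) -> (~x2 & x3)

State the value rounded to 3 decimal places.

x1 & x1 = a·b on (0.3900, 0.3900) = 0.1521
~x2 = 1 − 0.7400 = 0.2600
~x2 & x3 = a·b on (0.2600, 0.4400) = 0.1144
(x1 & x1) -> (~x2 & x3)  [Gödel: 1 if a≤b else b] with a=0.1521, b=0.1144 → 0.1144

0.114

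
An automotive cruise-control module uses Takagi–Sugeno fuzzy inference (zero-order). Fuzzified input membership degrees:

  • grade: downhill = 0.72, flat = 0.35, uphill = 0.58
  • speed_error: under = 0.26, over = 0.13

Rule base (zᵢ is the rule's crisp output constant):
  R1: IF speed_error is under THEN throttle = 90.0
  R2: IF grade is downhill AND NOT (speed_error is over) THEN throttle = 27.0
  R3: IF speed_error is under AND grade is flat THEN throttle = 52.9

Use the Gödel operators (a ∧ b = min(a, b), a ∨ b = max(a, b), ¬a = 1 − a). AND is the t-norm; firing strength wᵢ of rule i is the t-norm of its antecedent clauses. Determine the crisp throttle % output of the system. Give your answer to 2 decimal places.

R1 (z=90.0): under=0.26 → w = 0.26
R2 (z=27.0): downhill=0.72, ¬over=1−0.13=0.87; AND[min(a, b)] → w = 0.72
R3 (z=52.9): under=0.26, flat=0.35; AND[min(a, b)] → w = 0.26
Weighted average = (0.26·90.0 + 0.72·27.0 + 0.26·52.9) / (0.26 + 0.72 + 0.26)
  = 56.5940 / 1.2400 = 45.64

45.64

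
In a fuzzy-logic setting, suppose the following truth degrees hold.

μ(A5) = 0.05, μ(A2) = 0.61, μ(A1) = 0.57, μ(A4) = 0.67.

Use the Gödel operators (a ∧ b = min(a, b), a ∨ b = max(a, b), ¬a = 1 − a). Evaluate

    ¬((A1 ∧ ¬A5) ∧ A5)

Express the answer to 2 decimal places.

0.95

¬A5 = 1 − 0.05 = 0.95
A1 ∧ ¬A5 = min(a, b) on (0.57, 0.95) = 0.57
(A1 ∧ ¬A5) ∧ A5 = min(a, b) on (0.57, 0.05) = 0.05
¬((A1 ∧ ¬A5) ∧ A5) = 1 − 0.05 = 0.95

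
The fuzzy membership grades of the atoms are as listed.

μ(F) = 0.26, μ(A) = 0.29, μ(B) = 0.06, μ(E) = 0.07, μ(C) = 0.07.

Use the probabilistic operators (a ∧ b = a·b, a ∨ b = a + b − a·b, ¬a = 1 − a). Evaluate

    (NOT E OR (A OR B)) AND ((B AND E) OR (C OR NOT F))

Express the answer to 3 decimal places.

0.724

NOT E = 1 − 0.0700 = 0.9300
A OR B = a + b − a·b on (0.2900, 0.0600) = 0.3326
NOT E OR (A OR B) = a + b − a·b on (0.9300, 0.3326) = 0.9533
B AND E = a·b on (0.0600, 0.0700) = 0.0042
NOT F = 1 − 0.2600 = 0.7400
C OR NOT F = a + b − a·b on (0.0700, 0.7400) = 0.7582
(B AND E) OR (C OR NOT F) = a + b − a·b on (0.0042, 0.7582) = 0.7592
(NOT E OR (A OR B)) AND ((B AND E) OR (C OR NOT F)) = a·b on (0.9533, 0.7592) = 0.7237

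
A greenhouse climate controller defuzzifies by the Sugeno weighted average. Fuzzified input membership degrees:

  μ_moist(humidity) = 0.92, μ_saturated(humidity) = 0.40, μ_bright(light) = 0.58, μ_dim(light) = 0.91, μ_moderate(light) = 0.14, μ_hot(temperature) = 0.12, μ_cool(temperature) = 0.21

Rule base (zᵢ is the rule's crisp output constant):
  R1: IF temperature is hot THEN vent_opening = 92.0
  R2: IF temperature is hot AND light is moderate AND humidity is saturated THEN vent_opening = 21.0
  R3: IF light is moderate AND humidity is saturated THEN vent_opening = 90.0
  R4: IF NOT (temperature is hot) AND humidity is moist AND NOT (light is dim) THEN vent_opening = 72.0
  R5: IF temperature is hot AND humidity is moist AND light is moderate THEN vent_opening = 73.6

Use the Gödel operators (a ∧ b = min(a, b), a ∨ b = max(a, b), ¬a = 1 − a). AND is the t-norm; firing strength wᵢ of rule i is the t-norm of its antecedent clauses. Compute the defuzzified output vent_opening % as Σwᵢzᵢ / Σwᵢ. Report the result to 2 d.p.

R1 (z=92.0): hot=0.12 → w = 0.12
R2 (z=21.0): hot=0.12, moderate=0.14, saturated=0.40; AND[min(a, b)] → w = 0.12
R3 (z=90.0): moderate=0.14, saturated=0.40; AND[min(a, b)] → w = 0.14
R4 (z=72.0): ¬hot=1−0.12=0.88, moist=0.92, ¬dim=1−0.91=0.09; AND[min(a, b)] → w = 0.09
R5 (z=73.6): hot=0.12, moist=0.92, moderate=0.14; AND[min(a, b)] → w = 0.12
Weighted average = (0.12·92.0 + 0.12·21.0 + 0.14·90.0 + 0.09·72.0 + 0.12·73.6) / (0.12 + 0.12 + 0.14 + 0.09 + 0.12)
  = 41.4720 / 0.5900 = 70.29

70.29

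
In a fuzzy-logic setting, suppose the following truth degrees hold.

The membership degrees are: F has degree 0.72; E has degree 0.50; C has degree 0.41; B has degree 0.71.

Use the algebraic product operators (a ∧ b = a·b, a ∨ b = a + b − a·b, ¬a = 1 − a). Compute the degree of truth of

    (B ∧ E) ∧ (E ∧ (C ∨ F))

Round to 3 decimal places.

B ∧ E = a·b on (0.7100, 0.5000) = 0.3550
C ∨ F = a + b − a·b on (0.4100, 0.7200) = 0.8348
E ∧ (C ∨ F) = a·b on (0.5000, 0.8348) = 0.4174
(B ∧ E) ∧ (E ∧ (C ∨ F)) = a·b on (0.3550, 0.4174) = 0.1482

0.148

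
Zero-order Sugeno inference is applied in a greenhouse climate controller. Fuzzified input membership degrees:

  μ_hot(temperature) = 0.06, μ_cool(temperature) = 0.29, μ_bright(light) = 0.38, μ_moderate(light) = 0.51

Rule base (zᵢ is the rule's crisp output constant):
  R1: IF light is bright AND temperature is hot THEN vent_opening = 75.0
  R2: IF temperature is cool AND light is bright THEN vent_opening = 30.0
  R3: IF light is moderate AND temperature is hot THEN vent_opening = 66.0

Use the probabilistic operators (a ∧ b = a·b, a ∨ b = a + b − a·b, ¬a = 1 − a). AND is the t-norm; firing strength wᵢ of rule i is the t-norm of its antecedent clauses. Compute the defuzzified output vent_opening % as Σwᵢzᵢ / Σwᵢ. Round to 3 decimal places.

43.005

R1 (z=75.0): bright=0.38, hot=0.06; AND[a·b] → w = 0.0228
R2 (z=30.0): cool=0.29, bright=0.38; AND[a·b] → w = 0.1102
R3 (z=66.0): moderate=0.51, hot=0.06; AND[a·b] → w = 0.0306
Weighted average = (0.0228·75.0 + 0.1102·30.0 + 0.0306·66.0) / (0.0228 + 0.1102 + 0.0306)
  = 7.0356 / 0.1636 = 43.005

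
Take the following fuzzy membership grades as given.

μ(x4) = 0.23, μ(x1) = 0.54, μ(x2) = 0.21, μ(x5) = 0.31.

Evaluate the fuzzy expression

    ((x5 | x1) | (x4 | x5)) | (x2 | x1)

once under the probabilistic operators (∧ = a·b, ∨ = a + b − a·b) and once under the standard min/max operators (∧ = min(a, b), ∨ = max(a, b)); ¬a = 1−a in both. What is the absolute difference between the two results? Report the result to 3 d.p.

Under probabilistic:
  x5 | x1 = a + b − a·b on (0.3100, 0.5400) = 0.6826
  x4 | x5 = a + b − a·b on (0.2300, 0.3100) = 0.4687
  (x5 | x1) | (x4 | x5) = a + b − a·b on (0.6826, 0.4687) = 0.8314
  x2 | x1 = a + b − a·b on (0.2100, 0.5400) = 0.6366
  ((x5 | x1) | (x4 | x5)) | (x2 | x1) = a + b − a·b on (0.8314, 0.6366) = 0.9387
  → value = 0.9387
Under standard min/max:
  x5 | x1 = max(a, b) on (0.31, 0.54) = 0.54
  x4 | x5 = max(a, b) on (0.23, 0.31) = 0.31
  (x5 | x1) | (x4 | x5) = max(a, b) on (0.54, 0.31) = 0.54
  x2 | x1 = max(a, b) on (0.21, 0.54) = 0.54
  ((x5 | x1) | (x4 | x5)) | (x2 | x1) = max(a, b) on (0.54, 0.54) = 0.54
  → value = 0.5400
|0.9387 − 0.5400| = 0.399

0.399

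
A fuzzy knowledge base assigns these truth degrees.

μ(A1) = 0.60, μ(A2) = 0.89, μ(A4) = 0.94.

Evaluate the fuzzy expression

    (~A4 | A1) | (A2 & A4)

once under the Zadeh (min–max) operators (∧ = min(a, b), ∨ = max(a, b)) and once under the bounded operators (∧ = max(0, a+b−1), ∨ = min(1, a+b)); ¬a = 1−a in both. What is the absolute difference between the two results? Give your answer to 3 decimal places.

Under Zadeh (min–max):
  ~A4 = 1 − 0.94 = 0.06
  ~A4 | A1 = max(a, b) on (0.06, 0.60) = 0.60
  A2 & A4 = min(a, b) on (0.89, 0.94) = 0.89
  (~A4 | A1) | (A2 & A4) = max(a, b) on (0.60, 0.89) = 0.89
  → value = 0.8900
Under bounded:
  ~A4 = 1 − 0.94 = 0.06
  ~A4 | A1 = min(1, a+b) on (0.06, 0.60) = 0.66
  A2 & A4 = max(0, a+b−1) on (0.89, 0.94) = 0.83
  (~A4 | A1) | (A2 & A4) = min(1, a+b) on (0.66, 0.83) = 1.00
  → value = 1.0000
|0.8900 − 1.0000| = 0.110

0.110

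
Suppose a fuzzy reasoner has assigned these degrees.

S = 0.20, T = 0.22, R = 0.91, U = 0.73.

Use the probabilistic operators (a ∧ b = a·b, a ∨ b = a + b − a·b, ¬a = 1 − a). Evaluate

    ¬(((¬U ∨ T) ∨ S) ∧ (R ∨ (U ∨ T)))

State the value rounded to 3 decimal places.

0.466

¬U = 1 − 0.7300 = 0.2700
¬U ∨ T = a + b − a·b on (0.2700, 0.2200) = 0.4306
(¬U ∨ T) ∨ S = a + b − a·b on (0.4306, 0.2000) = 0.5445
U ∨ T = a + b − a·b on (0.7300, 0.2200) = 0.7894
R ∨ (U ∨ T) = a + b − a·b on (0.9100, 0.7894) = 0.9810
((¬U ∨ T) ∨ S) ∧ (R ∨ (U ∨ T)) = a·b on (0.5445, 0.9810) = 0.5342
¬(((¬U ∨ T) ∨ S) ∧ (R ∨ (U ∨ T))) = 1 − 0.5342 = 0.4658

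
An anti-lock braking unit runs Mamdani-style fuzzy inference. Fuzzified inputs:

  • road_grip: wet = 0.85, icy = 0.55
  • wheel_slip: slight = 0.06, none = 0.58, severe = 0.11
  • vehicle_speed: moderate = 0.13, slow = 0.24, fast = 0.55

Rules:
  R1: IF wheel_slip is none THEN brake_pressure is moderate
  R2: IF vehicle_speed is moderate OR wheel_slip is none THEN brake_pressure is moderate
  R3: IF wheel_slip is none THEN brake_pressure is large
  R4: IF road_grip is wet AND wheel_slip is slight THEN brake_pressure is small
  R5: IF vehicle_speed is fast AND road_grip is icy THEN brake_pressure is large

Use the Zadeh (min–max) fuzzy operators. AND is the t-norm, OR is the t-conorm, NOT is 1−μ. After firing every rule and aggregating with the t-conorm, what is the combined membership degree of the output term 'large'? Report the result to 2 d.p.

0.58

R1: none=0.58 → w = 0.58
R2: moderate=0.13, none=0.58; OR[max(a, b)] → w = 0.58
R3: none=0.58 → w = 0.58
R4: wet=0.85, slight=0.06; AND[min(a, b)] → w = 0.06
R5: fast=0.55, icy=0.55; AND[min(a, b)] → w = 0.55
Rules with consequent 'large': {R3, R5} → strengths 0.58, 0.55
Aggregate via t-conorm [max(a, b)]: 0.58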